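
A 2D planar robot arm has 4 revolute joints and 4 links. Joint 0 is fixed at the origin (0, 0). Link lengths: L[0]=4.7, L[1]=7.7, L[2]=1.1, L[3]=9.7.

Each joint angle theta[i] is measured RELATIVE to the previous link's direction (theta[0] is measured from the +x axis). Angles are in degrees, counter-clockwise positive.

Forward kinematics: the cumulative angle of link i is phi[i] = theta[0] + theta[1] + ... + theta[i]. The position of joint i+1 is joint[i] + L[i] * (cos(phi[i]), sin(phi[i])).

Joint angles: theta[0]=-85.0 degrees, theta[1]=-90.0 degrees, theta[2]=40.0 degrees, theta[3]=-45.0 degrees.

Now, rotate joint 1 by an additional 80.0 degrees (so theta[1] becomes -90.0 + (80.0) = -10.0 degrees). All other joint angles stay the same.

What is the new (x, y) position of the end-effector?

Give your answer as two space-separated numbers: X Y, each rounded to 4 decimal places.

Answer: -1.3149 -22.8065

Derivation:
joint[0] = (0.0000, 0.0000)  (base)
link 0: phi[0] = -85 = -85 deg
  cos(-85 deg) = 0.0872, sin(-85 deg) = -0.9962
  joint[1] = (0.0000, 0.0000) + 4.7 * (0.0872, -0.9962) = (0.0000 + 0.4096, 0.0000 + -4.6821) = (0.4096, -4.6821)
link 1: phi[1] = -85 + -10 = -95 deg
  cos(-95 deg) = -0.0872, sin(-95 deg) = -0.9962
  joint[2] = (0.4096, -4.6821) + 7.7 * (-0.0872, -0.9962) = (0.4096 + -0.6711, -4.6821 + -7.6707) = (-0.2615, -12.3528)
link 2: phi[2] = -85 + -10 + 40 = -55 deg
  cos(-55 deg) = 0.5736, sin(-55 deg) = -0.8192
  joint[3] = (-0.2615, -12.3528) + 1.1 * (0.5736, -0.8192) = (-0.2615 + 0.6309, -12.3528 + -0.9011) = (0.3695, -13.2539)
link 3: phi[3] = -85 + -10 + 40 + -45 = -100 deg
  cos(-100 deg) = -0.1736, sin(-100 deg) = -0.9848
  joint[4] = (0.3695, -13.2539) + 9.7 * (-0.1736, -0.9848) = (0.3695 + -1.6844, -13.2539 + -9.5526) = (-1.3149, -22.8065)
End effector: (-1.3149, -22.8065)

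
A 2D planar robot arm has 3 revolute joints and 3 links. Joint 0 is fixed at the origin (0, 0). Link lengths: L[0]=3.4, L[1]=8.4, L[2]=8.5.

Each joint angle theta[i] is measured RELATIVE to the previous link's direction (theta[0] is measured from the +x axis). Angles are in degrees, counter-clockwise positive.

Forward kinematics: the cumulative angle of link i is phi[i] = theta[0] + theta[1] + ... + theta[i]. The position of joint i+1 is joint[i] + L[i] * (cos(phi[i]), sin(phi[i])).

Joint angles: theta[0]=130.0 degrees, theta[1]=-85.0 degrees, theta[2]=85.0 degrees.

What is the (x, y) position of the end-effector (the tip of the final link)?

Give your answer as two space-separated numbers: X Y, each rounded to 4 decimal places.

joint[0] = (0.0000, 0.0000)  (base)
link 0: phi[0] = 130 = 130 deg
  cos(130 deg) = -0.6428, sin(130 deg) = 0.7660
  joint[1] = (0.0000, 0.0000) + 3.4 * (-0.6428, 0.7660) = (0.0000 + -2.1855, 0.0000 + 2.6046) = (-2.1855, 2.6046)
link 1: phi[1] = 130 + -85 = 45 deg
  cos(45 deg) = 0.7071, sin(45 deg) = 0.7071
  joint[2] = (-2.1855, 2.6046) + 8.4 * (0.7071, 0.7071) = (-2.1855 + 5.9397, 2.6046 + 5.9397) = (3.7542, 8.5442)
link 2: phi[2] = 130 + -85 + 85 = 130 deg
  cos(130 deg) = -0.6428, sin(130 deg) = 0.7660
  joint[3] = (3.7542, 8.5442) + 8.5 * (-0.6428, 0.7660) = (3.7542 + -5.4637, 8.5442 + 6.5114) = (-1.7095, 15.0556)
End effector: (-1.7095, 15.0556)

Answer: -1.7095 15.0556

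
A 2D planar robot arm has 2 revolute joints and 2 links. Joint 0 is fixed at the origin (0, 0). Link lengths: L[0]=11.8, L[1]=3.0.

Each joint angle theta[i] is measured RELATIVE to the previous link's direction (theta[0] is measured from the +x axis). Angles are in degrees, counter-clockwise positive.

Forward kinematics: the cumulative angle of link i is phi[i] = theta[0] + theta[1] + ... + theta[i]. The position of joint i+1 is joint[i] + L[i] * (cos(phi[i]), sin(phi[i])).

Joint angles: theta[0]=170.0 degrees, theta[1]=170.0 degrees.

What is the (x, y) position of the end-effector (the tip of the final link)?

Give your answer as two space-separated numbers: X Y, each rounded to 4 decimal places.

joint[0] = (0.0000, 0.0000)  (base)
link 0: phi[0] = 170 = 170 deg
  cos(170 deg) = -0.9848, sin(170 deg) = 0.1736
  joint[1] = (0.0000, 0.0000) + 11.8 * (-0.9848, 0.1736) = (0.0000 + -11.6207, 0.0000 + 2.0490) = (-11.6207, 2.0490)
link 1: phi[1] = 170 + 170 = 340 deg
  cos(340 deg) = 0.9397, sin(340 deg) = -0.3420
  joint[2] = (-11.6207, 2.0490) + 3 * (0.9397, -0.3420) = (-11.6207 + 2.8191, 2.0490 + -1.0261) = (-8.8017, 1.0230)
End effector: (-8.8017, 1.0230)

Answer: -8.8017 1.0230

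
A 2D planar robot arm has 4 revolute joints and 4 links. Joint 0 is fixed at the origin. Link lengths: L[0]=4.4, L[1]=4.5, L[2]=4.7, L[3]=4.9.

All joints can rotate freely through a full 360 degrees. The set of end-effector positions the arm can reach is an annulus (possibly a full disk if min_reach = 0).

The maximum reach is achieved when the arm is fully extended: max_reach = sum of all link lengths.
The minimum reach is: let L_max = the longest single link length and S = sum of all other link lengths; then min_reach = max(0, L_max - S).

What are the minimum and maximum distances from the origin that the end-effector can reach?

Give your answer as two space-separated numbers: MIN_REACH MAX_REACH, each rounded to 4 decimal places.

Link lengths: [4.4, 4.5, 4.7, 4.9]
max_reach = 4.4 + 4.5 + 4.7 + 4.9 = 18.5
L_max = max([4.4, 4.5, 4.7, 4.9]) = 4.9
S (sum of others) = 18.5 - 4.9 = 13.6
min_reach = max(0, 4.9 - 13.6) = max(0, -8.7) = 0

Answer: 0.0000 18.5000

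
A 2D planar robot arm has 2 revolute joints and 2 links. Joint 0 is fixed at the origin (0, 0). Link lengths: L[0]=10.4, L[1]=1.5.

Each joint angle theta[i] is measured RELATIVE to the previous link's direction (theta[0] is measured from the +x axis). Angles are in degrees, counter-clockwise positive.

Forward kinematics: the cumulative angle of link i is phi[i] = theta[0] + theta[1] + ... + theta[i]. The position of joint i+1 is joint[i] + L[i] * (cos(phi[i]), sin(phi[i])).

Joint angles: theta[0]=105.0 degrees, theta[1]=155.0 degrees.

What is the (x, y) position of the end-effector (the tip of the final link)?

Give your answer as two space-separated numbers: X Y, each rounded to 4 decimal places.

Answer: -2.9522 8.5684

Derivation:
joint[0] = (0.0000, 0.0000)  (base)
link 0: phi[0] = 105 = 105 deg
  cos(105 deg) = -0.2588, sin(105 deg) = 0.9659
  joint[1] = (0.0000, 0.0000) + 10.4 * (-0.2588, 0.9659) = (0.0000 + -2.6917, 0.0000 + 10.0456) = (-2.6917, 10.0456)
link 1: phi[1] = 105 + 155 = 260 deg
  cos(260 deg) = -0.1736, sin(260 deg) = -0.9848
  joint[2] = (-2.6917, 10.0456) + 1.5 * (-0.1736, -0.9848) = (-2.6917 + -0.2605, 10.0456 + -1.4772) = (-2.9522, 8.5684)
End effector: (-2.9522, 8.5684)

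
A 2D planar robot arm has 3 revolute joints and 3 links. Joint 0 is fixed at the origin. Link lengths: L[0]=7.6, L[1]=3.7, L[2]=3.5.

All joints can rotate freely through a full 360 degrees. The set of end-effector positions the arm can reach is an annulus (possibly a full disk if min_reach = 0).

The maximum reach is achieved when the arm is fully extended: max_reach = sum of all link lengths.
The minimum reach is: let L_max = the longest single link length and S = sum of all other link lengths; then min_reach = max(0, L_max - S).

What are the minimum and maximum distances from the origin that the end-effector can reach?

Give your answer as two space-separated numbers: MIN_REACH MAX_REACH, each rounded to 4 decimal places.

Answer: 0.4000 14.8000

Derivation:
Link lengths: [7.6, 3.7, 3.5]
max_reach = 7.6 + 3.7 + 3.5 = 14.8
L_max = max([7.6, 3.7, 3.5]) = 7.6
S (sum of others) = 14.8 - 7.6 = 7.2
min_reach = max(0, 7.6 - 7.2) = max(0, 0.4) = 0.4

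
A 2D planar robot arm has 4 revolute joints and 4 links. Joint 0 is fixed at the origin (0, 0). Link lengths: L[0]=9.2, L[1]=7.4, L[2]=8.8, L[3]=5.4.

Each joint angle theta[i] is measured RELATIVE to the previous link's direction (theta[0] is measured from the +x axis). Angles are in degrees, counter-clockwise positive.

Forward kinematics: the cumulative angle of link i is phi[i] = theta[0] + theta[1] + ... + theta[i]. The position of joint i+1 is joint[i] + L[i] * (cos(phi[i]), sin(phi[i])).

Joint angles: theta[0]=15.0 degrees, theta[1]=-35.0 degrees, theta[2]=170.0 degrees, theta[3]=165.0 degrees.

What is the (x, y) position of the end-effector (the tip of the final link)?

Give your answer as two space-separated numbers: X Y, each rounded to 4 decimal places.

joint[0] = (0.0000, 0.0000)  (base)
link 0: phi[0] = 15 = 15 deg
  cos(15 deg) = 0.9659, sin(15 deg) = 0.2588
  joint[1] = (0.0000, 0.0000) + 9.2 * (0.9659, 0.2588) = (0.0000 + 8.8865, 0.0000 + 2.3811) = (8.8865, 2.3811)
link 1: phi[1] = 15 + -35 = -20 deg
  cos(-20 deg) = 0.9397, sin(-20 deg) = -0.3420
  joint[2] = (8.8865, 2.3811) + 7.4 * (0.9397, -0.3420) = (8.8865 + 6.9537, 2.3811 + -2.5309) = (15.8402, -0.1498)
link 2: phi[2] = 15 + -35 + 170 = 150 deg
  cos(150 deg) = -0.8660, sin(150 deg) = 0.5000
  joint[3] = (15.8402, -0.1498) + 8.8 * (-0.8660, 0.5000) = (15.8402 + -7.6210, -0.1498 + 4.4000) = (8.2192, 4.2502)
link 3: phi[3] = 15 + -35 + 170 + 165 = 315 deg
  cos(315 deg) = 0.7071, sin(315 deg) = -0.7071
  joint[4] = (8.2192, 4.2502) + 5.4 * (0.7071, -0.7071) = (8.2192 + 3.8184, 4.2502 + -3.8184) = (12.0376, 0.4318)
End effector: (12.0376, 0.4318)

Answer: 12.0376 0.4318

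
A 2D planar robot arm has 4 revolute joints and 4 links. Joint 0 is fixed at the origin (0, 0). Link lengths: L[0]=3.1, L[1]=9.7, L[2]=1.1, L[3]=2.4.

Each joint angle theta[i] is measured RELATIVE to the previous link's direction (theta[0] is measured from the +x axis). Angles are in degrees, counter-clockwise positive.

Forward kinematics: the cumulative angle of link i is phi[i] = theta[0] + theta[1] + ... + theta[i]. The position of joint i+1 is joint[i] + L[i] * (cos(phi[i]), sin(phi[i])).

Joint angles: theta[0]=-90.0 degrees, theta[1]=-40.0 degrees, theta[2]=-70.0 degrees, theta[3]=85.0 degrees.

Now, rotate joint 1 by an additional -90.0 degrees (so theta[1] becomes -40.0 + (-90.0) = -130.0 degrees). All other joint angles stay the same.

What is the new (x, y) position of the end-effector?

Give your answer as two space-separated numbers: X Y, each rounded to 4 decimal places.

joint[0] = (0.0000, 0.0000)  (base)
link 0: phi[0] = -90 = -90 deg
  cos(-90 deg) = 0.0000, sin(-90 deg) = -1.0000
  joint[1] = (0.0000, 0.0000) + 3.1 * (0.0000, -1.0000) = (0.0000 + 0.0000, 0.0000 + -3.1000) = (0.0000, -3.1000)
link 1: phi[1] = -90 + -130 = -220 deg
  cos(-220 deg) = -0.7660, sin(-220 deg) = 0.6428
  joint[2] = (0.0000, -3.1000) + 9.7 * (-0.7660, 0.6428) = (0.0000 + -7.4306, -3.1000 + 6.2350) = (-7.4306, 3.1350)
link 2: phi[2] = -90 + -130 + -70 = -290 deg
  cos(-290 deg) = 0.3420, sin(-290 deg) = 0.9397
  joint[3] = (-7.4306, 3.1350) + 1.1 * (0.3420, 0.9397) = (-7.4306 + 0.3762, 3.1350 + 1.0337) = (-7.0544, 4.1687)
link 3: phi[3] = -90 + -130 + -70 + 85 = -205 deg
  cos(-205 deg) = -0.9063, sin(-205 deg) = 0.4226
  joint[4] = (-7.0544, 4.1687) + 2.4 * (-0.9063, 0.4226) = (-7.0544 + -2.1751, 4.1687 + 1.0143) = (-9.2295, 5.1830)
End effector: (-9.2295, 5.1830)

Answer: -9.2295 5.1830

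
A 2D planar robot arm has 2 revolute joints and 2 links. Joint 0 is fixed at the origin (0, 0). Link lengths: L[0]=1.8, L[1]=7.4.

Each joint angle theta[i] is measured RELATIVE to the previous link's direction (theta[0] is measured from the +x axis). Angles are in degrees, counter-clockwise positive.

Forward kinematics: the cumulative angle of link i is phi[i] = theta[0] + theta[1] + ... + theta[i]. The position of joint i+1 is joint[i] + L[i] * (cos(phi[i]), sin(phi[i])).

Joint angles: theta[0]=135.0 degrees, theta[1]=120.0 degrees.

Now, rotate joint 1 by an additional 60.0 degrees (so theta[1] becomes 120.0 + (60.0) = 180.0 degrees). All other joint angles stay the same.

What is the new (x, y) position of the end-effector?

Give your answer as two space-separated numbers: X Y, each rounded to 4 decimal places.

joint[0] = (0.0000, 0.0000)  (base)
link 0: phi[0] = 135 = 135 deg
  cos(135 deg) = -0.7071, sin(135 deg) = 0.7071
  joint[1] = (0.0000, 0.0000) + 1.8 * (-0.7071, 0.7071) = (0.0000 + -1.2728, 0.0000 + 1.2728) = (-1.2728, 1.2728)
link 1: phi[1] = 135 + 180 = 315 deg
  cos(315 deg) = 0.7071, sin(315 deg) = -0.7071
  joint[2] = (-1.2728, 1.2728) + 7.4 * (0.7071, -0.7071) = (-1.2728 + 5.2326, 1.2728 + -5.2326) = (3.9598, -3.9598)
End effector: (3.9598, -3.9598)

Answer: 3.9598 -3.9598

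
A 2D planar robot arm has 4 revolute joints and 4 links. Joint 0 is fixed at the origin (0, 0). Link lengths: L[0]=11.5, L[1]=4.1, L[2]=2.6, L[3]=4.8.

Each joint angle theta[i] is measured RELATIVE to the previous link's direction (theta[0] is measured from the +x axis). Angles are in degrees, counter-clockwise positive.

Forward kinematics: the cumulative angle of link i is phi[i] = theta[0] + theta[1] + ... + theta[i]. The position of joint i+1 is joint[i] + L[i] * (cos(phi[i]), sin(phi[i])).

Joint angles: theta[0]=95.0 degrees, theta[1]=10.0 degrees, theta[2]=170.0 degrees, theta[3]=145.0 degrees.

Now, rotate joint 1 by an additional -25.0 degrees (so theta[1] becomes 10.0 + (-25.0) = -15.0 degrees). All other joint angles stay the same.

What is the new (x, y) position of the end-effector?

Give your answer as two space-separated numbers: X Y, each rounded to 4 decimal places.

Answer: 2.7523 15.8039

Derivation:
joint[0] = (0.0000, 0.0000)  (base)
link 0: phi[0] = 95 = 95 deg
  cos(95 deg) = -0.0872, sin(95 deg) = 0.9962
  joint[1] = (0.0000, 0.0000) + 11.5 * (-0.0872, 0.9962) = (0.0000 + -1.0023, 0.0000 + 11.4562) = (-1.0023, 11.4562)
link 1: phi[1] = 95 + -15 = 80 deg
  cos(80 deg) = 0.1736, sin(80 deg) = 0.9848
  joint[2] = (-1.0023, 11.4562) + 4.1 * (0.1736, 0.9848) = (-1.0023 + 0.7120, 11.4562 + 4.0377) = (-0.2903, 15.4940)
link 2: phi[2] = 95 + -15 + 170 = 250 deg
  cos(250 deg) = -0.3420, sin(250 deg) = -0.9397
  joint[3] = (-0.2903, 15.4940) + 2.6 * (-0.3420, -0.9397) = (-0.2903 + -0.8893, 15.4940 + -2.4432) = (-1.1796, 13.0508)
link 3: phi[3] = 95 + -15 + 170 + 145 = 395 deg
  cos(395 deg) = 0.8192, sin(395 deg) = 0.5736
  joint[4] = (-1.1796, 13.0508) + 4.8 * (0.8192, 0.5736) = (-1.1796 + 3.9319, 13.0508 + 2.7532) = (2.7523, 15.8039)
End effector: (2.7523, 15.8039)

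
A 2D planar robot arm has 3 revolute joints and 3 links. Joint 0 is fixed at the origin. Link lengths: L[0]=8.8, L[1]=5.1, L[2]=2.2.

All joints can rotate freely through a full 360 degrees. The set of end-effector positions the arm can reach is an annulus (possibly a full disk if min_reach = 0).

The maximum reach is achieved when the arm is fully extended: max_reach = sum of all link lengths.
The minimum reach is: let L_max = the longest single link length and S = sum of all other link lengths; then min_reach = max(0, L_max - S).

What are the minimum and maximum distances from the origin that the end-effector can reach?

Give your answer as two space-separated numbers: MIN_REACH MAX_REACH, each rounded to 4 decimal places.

Answer: 1.5000 16.1000

Derivation:
Link lengths: [8.8, 5.1, 2.2]
max_reach = 8.8 + 5.1 + 2.2 = 16.1
L_max = max([8.8, 5.1, 2.2]) = 8.8
S (sum of others) = 16.1 - 8.8 = 7.3
min_reach = max(0, 8.8 - 7.3) = max(0, 1.5) = 1.5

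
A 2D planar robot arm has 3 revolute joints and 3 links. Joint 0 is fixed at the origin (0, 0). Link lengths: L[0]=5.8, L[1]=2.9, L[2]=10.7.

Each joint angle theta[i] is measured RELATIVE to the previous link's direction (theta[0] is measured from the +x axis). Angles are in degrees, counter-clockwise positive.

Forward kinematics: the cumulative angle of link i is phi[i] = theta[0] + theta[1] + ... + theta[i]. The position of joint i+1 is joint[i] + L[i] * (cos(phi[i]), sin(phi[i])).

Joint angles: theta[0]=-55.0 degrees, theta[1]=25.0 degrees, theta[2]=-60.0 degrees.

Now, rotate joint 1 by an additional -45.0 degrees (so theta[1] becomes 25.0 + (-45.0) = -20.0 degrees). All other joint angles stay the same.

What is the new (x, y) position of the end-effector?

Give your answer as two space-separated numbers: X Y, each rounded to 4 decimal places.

Answer: -3.4887 -15.1183

Derivation:
joint[0] = (0.0000, 0.0000)  (base)
link 0: phi[0] = -55 = -55 deg
  cos(-55 deg) = 0.5736, sin(-55 deg) = -0.8192
  joint[1] = (0.0000, 0.0000) + 5.8 * (0.5736, -0.8192) = (0.0000 + 3.3267, 0.0000 + -4.7511) = (3.3267, -4.7511)
link 1: phi[1] = -55 + -20 = -75 deg
  cos(-75 deg) = 0.2588, sin(-75 deg) = -0.9659
  joint[2] = (3.3267, -4.7511) + 2.9 * (0.2588, -0.9659) = (3.3267 + 0.7506, -4.7511 + -2.8012) = (4.0773, -7.5523)
link 2: phi[2] = -55 + -20 + -60 = -135 deg
  cos(-135 deg) = -0.7071, sin(-135 deg) = -0.7071
  joint[3] = (4.0773, -7.5523) + 10.7 * (-0.7071, -0.7071) = (4.0773 + -7.5660, -7.5523 + -7.5660) = (-3.4887, -15.1183)
End effector: (-3.4887, -15.1183)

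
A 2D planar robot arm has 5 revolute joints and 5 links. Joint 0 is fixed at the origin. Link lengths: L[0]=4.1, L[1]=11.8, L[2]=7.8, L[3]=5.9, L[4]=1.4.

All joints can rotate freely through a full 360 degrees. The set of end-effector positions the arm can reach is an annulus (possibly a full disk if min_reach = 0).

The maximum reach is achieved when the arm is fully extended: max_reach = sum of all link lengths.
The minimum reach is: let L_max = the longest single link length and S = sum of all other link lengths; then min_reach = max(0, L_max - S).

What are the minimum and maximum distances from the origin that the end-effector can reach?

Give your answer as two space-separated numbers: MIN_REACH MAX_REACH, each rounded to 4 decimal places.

Link lengths: [4.1, 11.8, 7.8, 5.9, 1.4]
max_reach = 4.1 + 11.8 + 7.8 + 5.9 + 1.4 = 31
L_max = max([4.1, 11.8, 7.8, 5.9, 1.4]) = 11.8
S (sum of others) = 31 - 11.8 = 19.2
min_reach = max(0, 11.8 - 19.2) = max(0, -7.4) = 0

Answer: 0.0000 31.0000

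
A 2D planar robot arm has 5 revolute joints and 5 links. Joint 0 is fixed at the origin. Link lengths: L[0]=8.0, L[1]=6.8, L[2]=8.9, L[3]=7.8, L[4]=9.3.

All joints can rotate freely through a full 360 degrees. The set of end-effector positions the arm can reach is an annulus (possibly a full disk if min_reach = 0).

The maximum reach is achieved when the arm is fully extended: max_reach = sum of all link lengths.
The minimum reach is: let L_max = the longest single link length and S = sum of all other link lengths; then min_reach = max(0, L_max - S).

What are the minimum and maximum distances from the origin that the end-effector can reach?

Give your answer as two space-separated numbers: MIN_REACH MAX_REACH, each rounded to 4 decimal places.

Answer: 0.0000 40.8000

Derivation:
Link lengths: [8.0, 6.8, 8.9, 7.8, 9.3]
max_reach = 8 + 6.8 + 8.9 + 7.8 + 9.3 = 40.8
L_max = max([8.0, 6.8, 8.9, 7.8, 9.3]) = 9.3
S (sum of others) = 40.8 - 9.3 = 31.5
min_reach = max(0, 9.3 - 31.5) = max(0, -22.2) = 0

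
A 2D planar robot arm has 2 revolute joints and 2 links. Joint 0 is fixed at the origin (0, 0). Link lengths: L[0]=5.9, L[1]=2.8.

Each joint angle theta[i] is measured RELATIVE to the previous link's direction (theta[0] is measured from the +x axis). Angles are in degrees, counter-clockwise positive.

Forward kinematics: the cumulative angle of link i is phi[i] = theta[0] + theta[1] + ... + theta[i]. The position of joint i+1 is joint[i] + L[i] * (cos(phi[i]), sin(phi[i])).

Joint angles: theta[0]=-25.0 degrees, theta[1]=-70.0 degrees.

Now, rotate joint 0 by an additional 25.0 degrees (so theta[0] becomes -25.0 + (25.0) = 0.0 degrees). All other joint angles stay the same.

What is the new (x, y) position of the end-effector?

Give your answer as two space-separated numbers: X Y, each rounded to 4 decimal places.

joint[0] = (0.0000, 0.0000)  (base)
link 0: phi[0] = 0 = 0 deg
  cos(0 deg) = 1.0000, sin(0 deg) = 0.0000
  joint[1] = (0.0000, 0.0000) + 5.9 * (1.0000, 0.0000) = (0.0000 + 5.9000, 0.0000 + 0.0000) = (5.9000, 0.0000)
link 1: phi[1] = 0 + -70 = -70 deg
  cos(-70 deg) = 0.3420, sin(-70 deg) = -0.9397
  joint[2] = (5.9000, 0.0000) + 2.8 * (0.3420, -0.9397) = (5.9000 + 0.9577, 0.0000 + -2.6311) = (6.8577, -2.6311)
End effector: (6.8577, -2.6311)

Answer: 6.8577 -2.6311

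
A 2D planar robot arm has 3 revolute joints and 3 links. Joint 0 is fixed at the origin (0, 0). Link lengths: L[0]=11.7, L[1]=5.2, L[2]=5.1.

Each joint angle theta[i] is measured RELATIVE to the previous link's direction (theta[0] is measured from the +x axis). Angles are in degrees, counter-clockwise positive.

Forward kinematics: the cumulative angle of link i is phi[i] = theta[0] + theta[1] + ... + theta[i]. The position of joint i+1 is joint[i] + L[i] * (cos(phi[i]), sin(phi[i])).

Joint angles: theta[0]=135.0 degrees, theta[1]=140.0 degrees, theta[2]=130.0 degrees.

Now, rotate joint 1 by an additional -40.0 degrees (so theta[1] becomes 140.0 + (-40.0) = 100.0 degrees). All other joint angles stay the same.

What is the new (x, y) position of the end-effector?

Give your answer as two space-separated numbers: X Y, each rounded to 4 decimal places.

joint[0] = (0.0000, 0.0000)  (base)
link 0: phi[0] = 135 = 135 deg
  cos(135 deg) = -0.7071, sin(135 deg) = 0.7071
  joint[1] = (0.0000, 0.0000) + 11.7 * (-0.7071, 0.7071) = (0.0000 + -8.2731, 0.0000 + 8.2731) = (-8.2731, 8.2731)
link 1: phi[1] = 135 + 100 = 235 deg
  cos(235 deg) = -0.5736, sin(235 deg) = -0.8192
  joint[2] = (-8.2731, 8.2731) + 5.2 * (-0.5736, -0.8192) = (-8.2731 + -2.9826, 8.2731 + -4.2596) = (-11.2557, 4.0136)
link 2: phi[2] = 135 + 100 + 130 = 365 deg
  cos(365 deg) = 0.9962, sin(365 deg) = 0.0872
  joint[3] = (-11.2557, 4.0136) + 5.1 * (0.9962, 0.0872) = (-11.2557 + 5.0806, 4.0136 + 0.4445) = (-6.1752, 4.4581)
End effector: (-6.1752, 4.4581)

Answer: -6.1752 4.4581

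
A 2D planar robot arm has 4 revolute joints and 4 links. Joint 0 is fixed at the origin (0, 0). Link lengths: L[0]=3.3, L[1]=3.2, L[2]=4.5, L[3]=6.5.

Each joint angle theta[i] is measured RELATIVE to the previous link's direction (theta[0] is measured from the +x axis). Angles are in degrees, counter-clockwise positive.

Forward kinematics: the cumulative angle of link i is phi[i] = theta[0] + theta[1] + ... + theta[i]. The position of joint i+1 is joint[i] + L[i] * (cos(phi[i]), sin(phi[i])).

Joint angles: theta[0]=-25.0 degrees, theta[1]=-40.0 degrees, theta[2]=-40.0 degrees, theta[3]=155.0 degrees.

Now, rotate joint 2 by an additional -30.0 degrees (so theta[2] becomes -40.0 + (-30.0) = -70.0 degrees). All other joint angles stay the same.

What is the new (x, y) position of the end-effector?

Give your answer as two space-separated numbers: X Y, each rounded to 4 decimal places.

joint[0] = (0.0000, 0.0000)  (base)
link 0: phi[0] = -25 = -25 deg
  cos(-25 deg) = 0.9063, sin(-25 deg) = -0.4226
  joint[1] = (0.0000, 0.0000) + 3.3 * (0.9063, -0.4226) = (0.0000 + 2.9908, 0.0000 + -1.3946) = (2.9908, -1.3946)
link 1: phi[1] = -25 + -40 = -65 deg
  cos(-65 deg) = 0.4226, sin(-65 deg) = -0.9063
  joint[2] = (2.9908, -1.3946) + 3.2 * (0.4226, -0.9063) = (2.9908 + 1.3524, -1.3946 + -2.9002) = (4.3432, -4.2948)
link 2: phi[2] = -25 + -40 + -70 = -135 deg
  cos(-135 deg) = -0.7071, sin(-135 deg) = -0.7071
  joint[3] = (4.3432, -4.2948) + 4.5 * (-0.7071, -0.7071) = (4.3432 + -3.1820, -4.2948 + -3.1820) = (1.1612, -7.4768)
link 3: phi[3] = -25 + -40 + -70 + 155 = 20 deg
  cos(20 deg) = 0.9397, sin(20 deg) = 0.3420
  joint[4] = (1.1612, -7.4768) + 6.5 * (0.9397, 0.3420) = (1.1612 + 6.1080, -7.4768 + 2.2231) = (7.2692, -5.2537)
End effector: (7.2692, -5.2537)

Answer: 7.2692 -5.2537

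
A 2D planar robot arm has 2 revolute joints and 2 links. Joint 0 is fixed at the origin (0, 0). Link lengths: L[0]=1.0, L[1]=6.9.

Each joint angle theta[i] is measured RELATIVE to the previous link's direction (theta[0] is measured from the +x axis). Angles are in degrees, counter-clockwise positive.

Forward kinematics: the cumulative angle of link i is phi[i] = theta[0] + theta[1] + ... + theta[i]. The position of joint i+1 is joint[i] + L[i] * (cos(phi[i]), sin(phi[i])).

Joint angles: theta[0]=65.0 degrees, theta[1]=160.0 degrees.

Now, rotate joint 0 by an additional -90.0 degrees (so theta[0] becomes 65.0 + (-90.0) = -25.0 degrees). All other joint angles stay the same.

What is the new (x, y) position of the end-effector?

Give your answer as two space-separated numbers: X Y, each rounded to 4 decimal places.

Answer: -3.9727 4.4564

Derivation:
joint[0] = (0.0000, 0.0000)  (base)
link 0: phi[0] = -25 = -25 deg
  cos(-25 deg) = 0.9063, sin(-25 deg) = -0.4226
  joint[1] = (0.0000, 0.0000) + 1 * (0.9063, -0.4226) = (0.0000 + 0.9063, 0.0000 + -0.4226) = (0.9063, -0.4226)
link 1: phi[1] = -25 + 160 = 135 deg
  cos(135 deg) = -0.7071, sin(135 deg) = 0.7071
  joint[2] = (0.9063, -0.4226) + 6.9 * (-0.7071, 0.7071) = (0.9063 + -4.8790, -0.4226 + 4.8790) = (-3.9727, 4.4564)
End effector: (-3.9727, 4.4564)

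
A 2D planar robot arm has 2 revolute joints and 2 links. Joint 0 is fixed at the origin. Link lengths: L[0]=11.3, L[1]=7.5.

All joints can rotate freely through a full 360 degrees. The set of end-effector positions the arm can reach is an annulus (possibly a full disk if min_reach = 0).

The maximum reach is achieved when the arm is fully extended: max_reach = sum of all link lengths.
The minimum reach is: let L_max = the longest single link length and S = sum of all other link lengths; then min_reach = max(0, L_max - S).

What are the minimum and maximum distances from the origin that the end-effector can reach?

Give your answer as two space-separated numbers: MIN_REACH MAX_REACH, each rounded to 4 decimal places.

Link lengths: [11.3, 7.5]
max_reach = 11.3 + 7.5 = 18.8
L_max = max([11.3, 7.5]) = 11.3
S (sum of others) = 18.8 - 11.3 = 7.5
min_reach = max(0, 11.3 - 7.5) = max(0, 3.8) = 3.8

Answer: 3.8000 18.8000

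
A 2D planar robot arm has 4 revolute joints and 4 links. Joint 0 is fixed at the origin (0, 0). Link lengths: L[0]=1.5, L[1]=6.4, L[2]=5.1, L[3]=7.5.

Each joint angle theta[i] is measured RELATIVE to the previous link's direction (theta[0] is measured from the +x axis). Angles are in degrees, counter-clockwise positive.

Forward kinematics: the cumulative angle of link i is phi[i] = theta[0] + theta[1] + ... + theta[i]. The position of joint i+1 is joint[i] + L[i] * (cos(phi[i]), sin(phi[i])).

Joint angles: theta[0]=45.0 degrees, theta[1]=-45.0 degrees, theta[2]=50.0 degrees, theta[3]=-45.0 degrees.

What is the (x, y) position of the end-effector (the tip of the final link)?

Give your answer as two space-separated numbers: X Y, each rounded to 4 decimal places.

Answer: 18.2103 5.6212

Derivation:
joint[0] = (0.0000, 0.0000)  (base)
link 0: phi[0] = 45 = 45 deg
  cos(45 deg) = 0.7071, sin(45 deg) = 0.7071
  joint[1] = (0.0000, 0.0000) + 1.5 * (0.7071, 0.7071) = (0.0000 + 1.0607, 0.0000 + 1.0607) = (1.0607, 1.0607)
link 1: phi[1] = 45 + -45 = 0 deg
  cos(0 deg) = 1.0000, sin(0 deg) = 0.0000
  joint[2] = (1.0607, 1.0607) + 6.4 * (1.0000, 0.0000) = (1.0607 + 6.4000, 1.0607 + 0.0000) = (7.4607, 1.0607)
link 2: phi[2] = 45 + -45 + 50 = 50 deg
  cos(50 deg) = 0.6428, sin(50 deg) = 0.7660
  joint[3] = (7.4607, 1.0607) + 5.1 * (0.6428, 0.7660) = (7.4607 + 3.2782, 1.0607 + 3.9068) = (10.7389, 4.9675)
link 3: phi[3] = 45 + -45 + 50 + -45 = 5 deg
  cos(5 deg) = 0.9962, sin(5 deg) = 0.0872
  joint[4] = (10.7389, 4.9675) + 7.5 * (0.9962, 0.0872) = (10.7389 + 7.4715, 4.9675 + 0.6537) = (18.2103, 5.6212)
End effector: (18.2103, 5.6212)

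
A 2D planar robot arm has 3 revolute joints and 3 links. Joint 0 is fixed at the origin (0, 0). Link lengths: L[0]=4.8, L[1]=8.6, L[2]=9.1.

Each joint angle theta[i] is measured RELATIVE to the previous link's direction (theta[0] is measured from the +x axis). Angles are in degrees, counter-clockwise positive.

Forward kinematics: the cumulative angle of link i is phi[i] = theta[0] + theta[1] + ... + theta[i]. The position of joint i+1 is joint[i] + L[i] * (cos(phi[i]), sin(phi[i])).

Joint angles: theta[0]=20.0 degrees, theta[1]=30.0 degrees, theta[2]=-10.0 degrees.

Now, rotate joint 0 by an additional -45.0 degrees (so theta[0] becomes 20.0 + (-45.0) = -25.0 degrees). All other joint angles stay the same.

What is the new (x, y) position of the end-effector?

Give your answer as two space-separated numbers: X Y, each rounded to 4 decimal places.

joint[0] = (0.0000, 0.0000)  (base)
link 0: phi[0] = -25 = -25 deg
  cos(-25 deg) = 0.9063, sin(-25 deg) = -0.4226
  joint[1] = (0.0000, 0.0000) + 4.8 * (0.9063, -0.4226) = (0.0000 + 4.3503, 0.0000 + -2.0286) = (4.3503, -2.0286)
link 1: phi[1] = -25 + 30 = 5 deg
  cos(5 deg) = 0.9962, sin(5 deg) = 0.0872
  joint[2] = (4.3503, -2.0286) + 8.6 * (0.9962, 0.0872) = (4.3503 + 8.5673, -2.0286 + 0.7495) = (12.9176, -1.2790)
link 2: phi[2] = -25 + 30 + -10 = -5 deg
  cos(-5 deg) = 0.9962, sin(-5 deg) = -0.0872
  joint[3] = (12.9176, -1.2790) + 9.1 * (0.9962, -0.0872) = (12.9176 + 9.0654, -1.2790 + -0.7931) = (21.9829, -2.0721)
End effector: (21.9829, -2.0721)

Answer: 21.9829 -2.0721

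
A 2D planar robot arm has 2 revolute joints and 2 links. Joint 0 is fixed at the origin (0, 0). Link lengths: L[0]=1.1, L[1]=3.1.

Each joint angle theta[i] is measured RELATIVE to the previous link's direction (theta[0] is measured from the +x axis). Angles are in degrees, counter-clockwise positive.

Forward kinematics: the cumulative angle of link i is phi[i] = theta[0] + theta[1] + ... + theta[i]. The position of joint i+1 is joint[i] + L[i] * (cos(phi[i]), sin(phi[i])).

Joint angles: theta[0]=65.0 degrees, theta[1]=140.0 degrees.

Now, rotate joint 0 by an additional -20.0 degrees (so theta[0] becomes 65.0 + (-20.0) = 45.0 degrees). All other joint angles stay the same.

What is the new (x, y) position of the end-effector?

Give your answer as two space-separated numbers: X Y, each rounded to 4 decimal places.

Answer: -2.3104 0.5076

Derivation:
joint[0] = (0.0000, 0.0000)  (base)
link 0: phi[0] = 45 = 45 deg
  cos(45 deg) = 0.7071, sin(45 deg) = 0.7071
  joint[1] = (0.0000, 0.0000) + 1.1 * (0.7071, 0.7071) = (0.0000 + 0.7778, 0.0000 + 0.7778) = (0.7778, 0.7778)
link 1: phi[1] = 45 + 140 = 185 deg
  cos(185 deg) = -0.9962, sin(185 deg) = -0.0872
  joint[2] = (0.7778, 0.7778) + 3.1 * (-0.9962, -0.0872) = (0.7778 + -3.0882, 0.7778 + -0.2702) = (-2.3104, 0.5076)
End effector: (-2.3104, 0.5076)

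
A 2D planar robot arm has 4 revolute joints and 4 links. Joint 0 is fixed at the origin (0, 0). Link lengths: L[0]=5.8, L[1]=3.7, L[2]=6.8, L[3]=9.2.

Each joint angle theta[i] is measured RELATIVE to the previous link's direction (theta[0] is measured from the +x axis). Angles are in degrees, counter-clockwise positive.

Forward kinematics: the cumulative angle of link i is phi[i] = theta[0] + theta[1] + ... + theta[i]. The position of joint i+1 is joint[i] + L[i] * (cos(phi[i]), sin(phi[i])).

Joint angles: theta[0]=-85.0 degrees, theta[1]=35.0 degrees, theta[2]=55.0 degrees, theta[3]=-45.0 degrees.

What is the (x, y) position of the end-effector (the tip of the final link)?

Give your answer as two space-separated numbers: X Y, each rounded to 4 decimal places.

Answer: 16.7056 -13.9333

Derivation:
joint[0] = (0.0000, 0.0000)  (base)
link 0: phi[0] = -85 = -85 deg
  cos(-85 deg) = 0.0872, sin(-85 deg) = -0.9962
  joint[1] = (0.0000, 0.0000) + 5.8 * (0.0872, -0.9962) = (0.0000 + 0.5055, 0.0000 + -5.7779) = (0.5055, -5.7779)
link 1: phi[1] = -85 + 35 = -50 deg
  cos(-50 deg) = 0.6428, sin(-50 deg) = -0.7660
  joint[2] = (0.5055, -5.7779) + 3.7 * (0.6428, -0.7660) = (0.5055 + 2.3783, -5.7779 + -2.8344) = (2.8838, -8.6123)
link 2: phi[2] = -85 + 35 + 55 = 5 deg
  cos(5 deg) = 0.9962, sin(5 deg) = 0.0872
  joint[3] = (2.8838, -8.6123) + 6.8 * (0.9962, 0.0872) = (2.8838 + 6.7741, -8.6123 + 0.5927) = (9.6579, -8.0196)
link 3: phi[3] = -85 + 35 + 55 + -45 = -40 deg
  cos(-40 deg) = 0.7660, sin(-40 deg) = -0.6428
  joint[4] = (9.6579, -8.0196) + 9.2 * (0.7660, -0.6428) = (9.6579 + 7.0476, -8.0196 + -5.9136) = (16.7056, -13.9333)
End effector: (16.7056, -13.9333)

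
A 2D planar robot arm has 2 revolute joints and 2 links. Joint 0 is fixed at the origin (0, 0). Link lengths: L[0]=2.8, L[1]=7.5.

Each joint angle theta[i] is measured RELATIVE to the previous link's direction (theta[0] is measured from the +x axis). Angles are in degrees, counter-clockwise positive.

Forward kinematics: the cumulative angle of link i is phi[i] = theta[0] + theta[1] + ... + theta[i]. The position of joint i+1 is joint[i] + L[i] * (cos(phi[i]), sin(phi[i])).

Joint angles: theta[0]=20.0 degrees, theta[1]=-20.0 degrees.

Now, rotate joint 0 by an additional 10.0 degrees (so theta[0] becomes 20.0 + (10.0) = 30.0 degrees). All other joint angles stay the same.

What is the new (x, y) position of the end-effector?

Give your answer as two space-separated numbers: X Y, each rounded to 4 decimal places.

joint[0] = (0.0000, 0.0000)  (base)
link 0: phi[0] = 30 = 30 deg
  cos(30 deg) = 0.8660, sin(30 deg) = 0.5000
  joint[1] = (0.0000, 0.0000) + 2.8 * (0.8660, 0.5000) = (0.0000 + 2.4249, 0.0000 + 1.4000) = (2.4249, 1.4000)
link 1: phi[1] = 30 + -20 = 10 deg
  cos(10 deg) = 0.9848, sin(10 deg) = 0.1736
  joint[2] = (2.4249, 1.4000) + 7.5 * (0.9848, 0.1736) = (2.4249 + 7.3861, 1.4000 + 1.3024) = (9.8109, 2.7024)
End effector: (9.8109, 2.7024)

Answer: 9.8109 2.7024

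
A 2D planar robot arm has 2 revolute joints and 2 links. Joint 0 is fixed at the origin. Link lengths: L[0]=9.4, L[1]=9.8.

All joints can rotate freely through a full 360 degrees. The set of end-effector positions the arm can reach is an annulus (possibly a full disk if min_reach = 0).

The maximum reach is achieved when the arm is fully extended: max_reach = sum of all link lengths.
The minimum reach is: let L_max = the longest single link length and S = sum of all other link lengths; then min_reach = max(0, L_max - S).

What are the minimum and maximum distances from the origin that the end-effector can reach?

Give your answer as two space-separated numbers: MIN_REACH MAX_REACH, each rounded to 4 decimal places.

Answer: 0.4000 19.2000

Derivation:
Link lengths: [9.4, 9.8]
max_reach = 9.4 + 9.8 = 19.2
L_max = max([9.4, 9.8]) = 9.8
S (sum of others) = 19.2 - 9.8 = 9.4
min_reach = max(0, 9.8 - 9.4) = max(0, 0.4) = 0.4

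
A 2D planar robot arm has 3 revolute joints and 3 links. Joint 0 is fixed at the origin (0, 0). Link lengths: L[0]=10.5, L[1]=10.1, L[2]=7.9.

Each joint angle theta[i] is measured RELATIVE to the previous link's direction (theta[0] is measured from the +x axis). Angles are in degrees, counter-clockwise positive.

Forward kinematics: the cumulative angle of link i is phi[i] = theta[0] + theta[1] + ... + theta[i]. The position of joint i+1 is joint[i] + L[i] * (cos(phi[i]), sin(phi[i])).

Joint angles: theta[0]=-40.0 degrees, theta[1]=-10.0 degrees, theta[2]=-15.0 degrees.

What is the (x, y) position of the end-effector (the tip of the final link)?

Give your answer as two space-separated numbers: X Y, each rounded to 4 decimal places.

joint[0] = (0.0000, 0.0000)  (base)
link 0: phi[0] = -40 = -40 deg
  cos(-40 deg) = 0.7660, sin(-40 deg) = -0.6428
  joint[1] = (0.0000, 0.0000) + 10.5 * (0.7660, -0.6428) = (0.0000 + 8.0435, 0.0000 + -6.7493) = (8.0435, -6.7493)
link 1: phi[1] = -40 + -10 = -50 deg
  cos(-50 deg) = 0.6428, sin(-50 deg) = -0.7660
  joint[2] = (8.0435, -6.7493) + 10.1 * (0.6428, -0.7660) = (8.0435 + 6.4922, -6.7493 + -7.7370) = (14.5356, -14.4863)
link 2: phi[2] = -40 + -10 + -15 = -65 deg
  cos(-65 deg) = 0.4226, sin(-65 deg) = -0.9063
  joint[3] = (14.5356, -14.4863) + 7.9 * (0.4226, -0.9063) = (14.5356 + 3.3387, -14.4863 + -7.1598) = (17.8743, -21.6462)
End effector: (17.8743, -21.6462)

Answer: 17.8743 -21.6462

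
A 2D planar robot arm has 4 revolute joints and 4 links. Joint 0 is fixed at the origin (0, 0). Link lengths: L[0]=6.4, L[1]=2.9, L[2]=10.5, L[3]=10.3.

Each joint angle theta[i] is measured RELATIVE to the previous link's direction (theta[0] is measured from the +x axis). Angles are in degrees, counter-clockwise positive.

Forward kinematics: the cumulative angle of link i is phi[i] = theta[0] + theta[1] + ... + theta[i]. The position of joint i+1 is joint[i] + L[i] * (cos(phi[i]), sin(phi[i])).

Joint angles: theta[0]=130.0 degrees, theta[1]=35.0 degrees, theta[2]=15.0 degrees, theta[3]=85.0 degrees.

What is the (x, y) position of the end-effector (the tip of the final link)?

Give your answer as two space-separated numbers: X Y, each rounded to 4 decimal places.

Answer: -18.3127 -4.6075

Derivation:
joint[0] = (0.0000, 0.0000)  (base)
link 0: phi[0] = 130 = 130 deg
  cos(130 deg) = -0.6428, sin(130 deg) = 0.7660
  joint[1] = (0.0000, 0.0000) + 6.4 * (-0.6428, 0.7660) = (0.0000 + -4.1138, 0.0000 + 4.9027) = (-4.1138, 4.9027)
link 1: phi[1] = 130 + 35 = 165 deg
  cos(165 deg) = -0.9659, sin(165 deg) = 0.2588
  joint[2] = (-4.1138, 4.9027) + 2.9 * (-0.9659, 0.2588) = (-4.1138 + -2.8012, 4.9027 + 0.7506) = (-6.9150, 5.6533)
link 2: phi[2] = 130 + 35 + 15 = 180 deg
  cos(180 deg) = -1.0000, sin(180 deg) = 0.0000
  joint[3] = (-6.9150, 5.6533) + 10.5 * (-1.0000, 0.0000) = (-6.9150 + -10.5000, 5.6533 + 0.0000) = (-17.4150, 5.6533)
link 3: phi[3] = 130 + 35 + 15 + 85 = 265 deg
  cos(265 deg) = -0.0872, sin(265 deg) = -0.9962
  joint[4] = (-17.4150, 5.6533) + 10.3 * (-0.0872, -0.9962) = (-17.4150 + -0.8977, 5.6533 + -10.2608) = (-18.3127, -4.6075)
End effector: (-18.3127, -4.6075)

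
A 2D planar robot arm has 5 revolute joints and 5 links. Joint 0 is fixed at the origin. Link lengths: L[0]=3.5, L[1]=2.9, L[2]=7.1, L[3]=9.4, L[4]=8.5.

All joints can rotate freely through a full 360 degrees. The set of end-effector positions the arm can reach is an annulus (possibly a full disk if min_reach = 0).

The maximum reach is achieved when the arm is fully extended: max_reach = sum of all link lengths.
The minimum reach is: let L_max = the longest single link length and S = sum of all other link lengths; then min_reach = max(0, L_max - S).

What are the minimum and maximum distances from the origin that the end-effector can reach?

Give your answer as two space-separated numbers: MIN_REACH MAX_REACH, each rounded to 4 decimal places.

Link lengths: [3.5, 2.9, 7.1, 9.4, 8.5]
max_reach = 3.5 + 2.9 + 7.1 + 9.4 + 8.5 = 31.4
L_max = max([3.5, 2.9, 7.1, 9.4, 8.5]) = 9.4
S (sum of others) = 31.4 - 9.4 = 22
min_reach = max(0, 9.4 - 22) = max(0, -12.6) = 0

Answer: 0.0000 31.4000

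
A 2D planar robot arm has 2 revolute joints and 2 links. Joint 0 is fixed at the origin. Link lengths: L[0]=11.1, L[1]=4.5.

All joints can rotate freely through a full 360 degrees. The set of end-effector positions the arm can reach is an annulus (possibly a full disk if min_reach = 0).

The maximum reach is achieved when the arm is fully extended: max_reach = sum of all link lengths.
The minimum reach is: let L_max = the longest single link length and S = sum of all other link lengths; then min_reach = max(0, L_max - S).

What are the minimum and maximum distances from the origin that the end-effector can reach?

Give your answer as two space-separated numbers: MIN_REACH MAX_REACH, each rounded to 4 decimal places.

Answer: 6.6000 15.6000

Derivation:
Link lengths: [11.1, 4.5]
max_reach = 11.1 + 4.5 = 15.6
L_max = max([11.1, 4.5]) = 11.1
S (sum of others) = 15.6 - 11.1 = 4.5
min_reach = max(0, 11.1 - 4.5) = max(0, 6.6) = 6.6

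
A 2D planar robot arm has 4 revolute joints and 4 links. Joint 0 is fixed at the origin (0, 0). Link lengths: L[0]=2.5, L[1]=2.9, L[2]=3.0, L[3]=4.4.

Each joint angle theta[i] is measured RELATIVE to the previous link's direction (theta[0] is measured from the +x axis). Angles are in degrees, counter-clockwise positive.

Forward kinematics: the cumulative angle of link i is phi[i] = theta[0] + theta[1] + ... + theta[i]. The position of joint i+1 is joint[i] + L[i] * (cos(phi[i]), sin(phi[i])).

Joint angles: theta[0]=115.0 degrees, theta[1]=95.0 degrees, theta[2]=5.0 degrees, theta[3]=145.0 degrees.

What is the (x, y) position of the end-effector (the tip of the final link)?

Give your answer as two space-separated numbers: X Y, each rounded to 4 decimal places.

joint[0] = (0.0000, 0.0000)  (base)
link 0: phi[0] = 115 = 115 deg
  cos(115 deg) = -0.4226, sin(115 deg) = 0.9063
  joint[1] = (0.0000, 0.0000) + 2.5 * (-0.4226, 0.9063) = (0.0000 + -1.0565, 0.0000 + 2.2658) = (-1.0565, 2.2658)
link 1: phi[1] = 115 + 95 = 210 deg
  cos(210 deg) = -0.8660, sin(210 deg) = -0.5000
  joint[2] = (-1.0565, 2.2658) + 2.9 * (-0.8660, -0.5000) = (-1.0565 + -2.5115, 2.2658 + -1.4500) = (-3.5680, 0.8158)
link 2: phi[2] = 115 + 95 + 5 = 215 deg
  cos(215 deg) = -0.8192, sin(215 deg) = -0.5736
  joint[3] = (-3.5680, 0.8158) + 3 * (-0.8192, -0.5736) = (-3.5680 + -2.4575, 0.8158 + -1.7207) = (-6.0255, -0.9050)
link 3: phi[3] = 115 + 95 + 5 + 145 = 360 deg
  cos(360 deg) = 1.0000, sin(360 deg) = -0.0000
  joint[4] = (-6.0255, -0.9050) + 4.4 * (1.0000, -0.0000) = (-6.0255 + 4.4000, -0.9050 + -0.0000) = (-1.6255, -0.9050)
End effector: (-1.6255, -0.9050)

Answer: -1.6255 -0.9050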